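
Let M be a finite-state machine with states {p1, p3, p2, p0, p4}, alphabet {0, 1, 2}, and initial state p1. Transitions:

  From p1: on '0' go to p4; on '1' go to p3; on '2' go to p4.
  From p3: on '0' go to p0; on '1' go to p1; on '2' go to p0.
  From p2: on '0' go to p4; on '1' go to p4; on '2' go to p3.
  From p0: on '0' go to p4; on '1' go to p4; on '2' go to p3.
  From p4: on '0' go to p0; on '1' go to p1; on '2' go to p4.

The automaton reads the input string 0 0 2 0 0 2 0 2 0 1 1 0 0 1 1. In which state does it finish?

p1

Trace: p1 -0-> p4 -0-> p0 -2-> p3 -0-> p0 -0-> p4 -2-> p4 -0-> p0 -2-> p3 -0-> p0 -1-> p4 -1-> p1 -0-> p4 -0-> p0 -1-> p4 -1-> p1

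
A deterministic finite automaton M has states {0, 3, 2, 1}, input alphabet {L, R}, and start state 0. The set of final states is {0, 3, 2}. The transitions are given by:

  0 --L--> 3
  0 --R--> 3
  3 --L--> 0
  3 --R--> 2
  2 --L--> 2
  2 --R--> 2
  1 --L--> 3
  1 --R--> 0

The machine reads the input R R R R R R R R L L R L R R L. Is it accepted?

0 → 3 → 2 → 2 → 2 → 2 → 2 → 2 → 2 → 2 → 2 → 2 → 2 → 2 → 2 → 2
End state 2 is accepting.

Yes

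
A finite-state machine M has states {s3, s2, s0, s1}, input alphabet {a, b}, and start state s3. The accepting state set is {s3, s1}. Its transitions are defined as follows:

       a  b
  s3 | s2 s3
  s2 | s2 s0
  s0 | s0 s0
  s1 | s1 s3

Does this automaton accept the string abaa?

No

Trace: s3 -a-> s2 -b-> s0 -a-> s0 -a-> s0
End state s0 is not accepting.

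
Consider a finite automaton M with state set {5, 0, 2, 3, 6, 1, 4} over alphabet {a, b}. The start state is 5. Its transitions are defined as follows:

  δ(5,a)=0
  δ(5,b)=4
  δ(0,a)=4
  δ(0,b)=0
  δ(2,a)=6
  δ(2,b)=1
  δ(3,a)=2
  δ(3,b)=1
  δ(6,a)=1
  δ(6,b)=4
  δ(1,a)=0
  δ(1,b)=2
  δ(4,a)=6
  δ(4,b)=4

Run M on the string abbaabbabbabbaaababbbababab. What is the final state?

Trace: 5 -a-> 0 -b-> 0 -b-> 0 -a-> 4 -a-> 6 -b-> 4 -b-> 4 -a-> 6 -b-> 4 -b-> 4 -a-> 6 -b-> 4 -b-> 4 -a-> 6 -a-> 1 -a-> 0 -b-> 0 -a-> 4 -b-> 4 -b-> 4 -b-> 4 -a-> 6 -b-> 4 -a-> 6 -b-> 4 -a-> 6 -b-> 4

4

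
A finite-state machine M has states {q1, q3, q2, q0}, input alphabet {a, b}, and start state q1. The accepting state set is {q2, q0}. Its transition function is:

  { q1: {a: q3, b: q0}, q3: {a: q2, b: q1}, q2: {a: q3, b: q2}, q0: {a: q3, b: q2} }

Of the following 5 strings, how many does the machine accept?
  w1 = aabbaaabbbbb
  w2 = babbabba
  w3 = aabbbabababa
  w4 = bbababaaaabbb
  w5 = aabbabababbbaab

3

w1:
  start at q1
  read 'a': q1 → q3
  read 'a': q3 → q2
  read 'b': q2 → q2
  read 'b': q2 → q2
  read 'a': q2 → q3
  read 'a': q3 → q2
  read 'a': q2 → q3
  read 'b': q3 → q1
  read 'b': q1 → q0
  read 'b': q0 → q2
  read 'b': q2 → q2
  read 'b': q2 → q2
  end q2, accepted
w2:
  start at q1
  read 'b': q1 → q0
  read 'a': q0 → q3
  read 'b': q3 → q1
  read 'b': q1 → q0
  read 'a': q0 → q3
  read 'b': q3 → q1
  read 'b': q1 → q0
  read 'a': q0 → q3
  end q3, rejected
w3:
  start at q1
  read 'a': q1 → q3
  read 'a': q3 → q2
  read 'b': q2 → q2
  read 'b': q2 → q2
  read 'b': q2 → q2
  read 'a': q2 → q3
  read 'b': q3 → q1
  read 'a': q1 → q3
  read 'b': q3 → q1
  read 'a': q1 → q3
  read 'b': q3 → q1
  read 'a': q1 → q3
  end q3, rejected
w4:
  start at q1
  read 'b': q1 → q0
  read 'b': q0 → q2
  read 'a': q2 → q3
  read 'b': q3 → q1
  read 'a': q1 → q3
  read 'b': q3 → q1
  read 'a': q1 → q3
  read 'a': q3 → q2
  read 'a': q2 → q3
  read 'a': q3 → q2
  read 'b': q2 → q2
  read 'b': q2 → q2
  read 'b': q2 → q2
  end q2, accepted
w5:
  start at q1
  read 'a': q1 → q3
  read 'a': q3 → q2
  read 'b': q2 → q2
  read 'b': q2 → q2
  read 'a': q2 → q3
  read 'b': q3 → q1
  read 'a': q1 → q3
  read 'b': q3 → q1
  read 'a': q1 → q3
  read 'b': q3 → q1
  read 'b': q1 → q0
  read 'b': q0 → q2
  read 'a': q2 → q3
  read 'a': q3 → q2
  read 'b': q2 → q2
  end q2, accepted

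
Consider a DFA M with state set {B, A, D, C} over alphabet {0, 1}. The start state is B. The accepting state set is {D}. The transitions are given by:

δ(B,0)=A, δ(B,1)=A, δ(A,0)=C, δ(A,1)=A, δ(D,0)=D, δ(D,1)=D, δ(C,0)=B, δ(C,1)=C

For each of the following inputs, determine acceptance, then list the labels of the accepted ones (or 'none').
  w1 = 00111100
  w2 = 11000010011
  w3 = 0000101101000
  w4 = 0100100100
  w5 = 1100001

none

w1: B → A → C → C → C → C → C → B → A  → end A, rejected
w2: B → A → A → C → B → A → C → C → B → A → A → A  → end A, rejected
w3: B → A → C → B → A → A → C → C → C → B → A → C → B → A  → end A, rejected
w4: B → A → A → C → B → A → C → B → A → C → B  → end B, rejected
w5: B → A → A → C → B → A → C → C  → end C, rejected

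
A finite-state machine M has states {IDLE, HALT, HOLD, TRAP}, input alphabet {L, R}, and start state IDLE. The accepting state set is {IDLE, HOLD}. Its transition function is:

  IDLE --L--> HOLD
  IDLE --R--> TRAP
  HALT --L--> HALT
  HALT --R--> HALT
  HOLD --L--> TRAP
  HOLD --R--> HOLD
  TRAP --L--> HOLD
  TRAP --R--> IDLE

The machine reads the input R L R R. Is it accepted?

Yes

start at IDLE
read 'R': IDLE → TRAP
read 'L': TRAP → HOLD
read 'R': HOLD → HOLD
read 'R': HOLD → HOLD
End state HOLD is accepting.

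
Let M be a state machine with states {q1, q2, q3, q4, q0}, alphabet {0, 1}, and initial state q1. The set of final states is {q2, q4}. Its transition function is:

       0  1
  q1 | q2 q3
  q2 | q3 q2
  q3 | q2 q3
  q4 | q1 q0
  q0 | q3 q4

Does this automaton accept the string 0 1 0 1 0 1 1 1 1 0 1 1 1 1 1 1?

No

q1 → q2 → q2 → q3 → q3 → q2 → q2 → q2 → q2 → q2 → q3 → q3 → q3 → q3 → q3 → q3 → q3
End state q3 is not accepting.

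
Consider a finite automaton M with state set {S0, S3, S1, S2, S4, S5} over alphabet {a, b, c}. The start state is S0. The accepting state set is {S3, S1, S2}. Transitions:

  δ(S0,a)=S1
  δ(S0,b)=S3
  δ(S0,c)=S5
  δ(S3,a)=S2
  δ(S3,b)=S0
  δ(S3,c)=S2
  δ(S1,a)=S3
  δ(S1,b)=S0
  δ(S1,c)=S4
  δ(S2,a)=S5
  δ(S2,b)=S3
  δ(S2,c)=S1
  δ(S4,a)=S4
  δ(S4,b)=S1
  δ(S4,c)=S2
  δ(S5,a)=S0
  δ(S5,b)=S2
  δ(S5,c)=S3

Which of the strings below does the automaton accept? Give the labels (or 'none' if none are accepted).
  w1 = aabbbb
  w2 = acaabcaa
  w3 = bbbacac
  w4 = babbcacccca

w1:
  start at S0
  read 'a': S0 → S1
  read 'a': S1 → S3
  read 'b': S3 → S0
  read 'b': S0 → S3
  read 'b': S3 → S0
  read 'b': S0 → S3
  end S3, accepted
w2:
  start at S0
  read 'a': S0 → S1
  read 'c': S1 → S4
  read 'a': S4 → S4
  read 'a': S4 → S4
  read 'b': S4 → S1
  read 'c': S1 → S4
  read 'a': S4 → S4
  read 'a': S4 → S4
  end S4, rejected
w3:
  start at S0
  read 'b': S0 → S3
  read 'b': S3 → S0
  read 'b': S0 → S3
  read 'a': S3 → S2
  read 'c': S2 → S1
  read 'a': S1 → S3
  read 'c': S3 → S2
  end S2, accepted
w4:
  start at S0
  read 'b': S0 → S3
  read 'a': S3 → S2
  read 'b': S2 → S3
  read 'b': S3 → S0
  read 'c': S0 → S5
  read 'a': S5 → S0
  read 'c': S0 → S5
  read 'c': S5 → S3
  read 'c': S3 → S2
  read 'c': S2 → S1
  read 'a': S1 → S3
  end S3, accepted

w1, w3, w4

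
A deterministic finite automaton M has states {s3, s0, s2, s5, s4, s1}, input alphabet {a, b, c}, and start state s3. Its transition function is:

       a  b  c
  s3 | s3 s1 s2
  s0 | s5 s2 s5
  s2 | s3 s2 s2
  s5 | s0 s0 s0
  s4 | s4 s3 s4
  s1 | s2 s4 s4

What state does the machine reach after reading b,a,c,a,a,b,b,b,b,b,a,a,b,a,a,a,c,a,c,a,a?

s3

s3 → s1 → s2 → s2 → s3 → s3 → s1 → s4 → s3 → s1 → s4 → s4 → s4 → s3 → s3 → s3 → s3 → s2 → s3 → s2 → s3 → s3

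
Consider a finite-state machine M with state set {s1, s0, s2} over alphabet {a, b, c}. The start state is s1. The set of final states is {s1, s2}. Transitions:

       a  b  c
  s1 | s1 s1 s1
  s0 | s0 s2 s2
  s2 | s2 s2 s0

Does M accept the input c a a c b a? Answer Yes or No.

Trace: s1 -c-> s1 -a-> s1 -a-> s1 -c-> s1 -b-> s1 -a-> s1
End state s1 is accepting.

Yes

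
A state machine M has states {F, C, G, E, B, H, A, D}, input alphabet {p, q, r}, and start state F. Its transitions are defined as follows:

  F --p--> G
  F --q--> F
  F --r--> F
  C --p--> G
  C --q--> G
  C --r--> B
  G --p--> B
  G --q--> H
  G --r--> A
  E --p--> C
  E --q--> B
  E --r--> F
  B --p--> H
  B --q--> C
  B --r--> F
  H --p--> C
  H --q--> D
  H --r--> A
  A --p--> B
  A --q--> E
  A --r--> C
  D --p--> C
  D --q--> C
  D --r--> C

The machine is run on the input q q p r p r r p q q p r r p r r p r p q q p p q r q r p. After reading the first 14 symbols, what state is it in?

F → F → F → G → A → B → F → F → G → H → D → C → B → F → G
After 14 symbols: G.

G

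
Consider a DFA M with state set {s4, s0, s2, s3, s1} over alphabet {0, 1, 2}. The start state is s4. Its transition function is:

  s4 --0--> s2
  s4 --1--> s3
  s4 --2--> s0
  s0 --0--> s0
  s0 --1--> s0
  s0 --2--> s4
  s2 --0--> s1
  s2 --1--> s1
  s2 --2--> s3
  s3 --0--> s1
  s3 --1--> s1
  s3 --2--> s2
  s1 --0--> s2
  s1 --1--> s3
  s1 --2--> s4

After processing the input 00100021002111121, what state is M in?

start at s4
read '0': s4 → s2
read '0': s2 → s1
read '1': s1 → s3
read '0': s3 → s1
read '0': s1 → s2
read '0': s2 → s1
read '2': s1 → s4
read '1': s4 → s3
read '0': s3 → s1
read '0': s1 → s2
read '2': s2 → s3
read '1': s3 → s1
read '1': s1 → s3
read '1': s3 → s1
read '1': s1 → s3
read '2': s3 → s2
read '1': s2 → s1

s1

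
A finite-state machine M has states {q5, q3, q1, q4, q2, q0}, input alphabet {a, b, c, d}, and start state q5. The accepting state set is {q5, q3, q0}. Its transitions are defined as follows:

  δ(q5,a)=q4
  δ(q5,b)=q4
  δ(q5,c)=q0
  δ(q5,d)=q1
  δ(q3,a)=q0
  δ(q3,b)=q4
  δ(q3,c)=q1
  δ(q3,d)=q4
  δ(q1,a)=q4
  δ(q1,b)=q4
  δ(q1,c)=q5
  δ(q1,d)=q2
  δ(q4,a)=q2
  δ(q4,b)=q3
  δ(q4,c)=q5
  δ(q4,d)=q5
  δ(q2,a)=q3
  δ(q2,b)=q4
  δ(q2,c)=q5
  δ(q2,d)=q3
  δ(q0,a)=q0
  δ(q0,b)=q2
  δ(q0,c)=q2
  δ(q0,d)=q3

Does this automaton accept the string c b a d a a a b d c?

start at q5
read 'c': q5 → q0
read 'b': q0 → q2
read 'a': q2 → q3
read 'd': q3 → q4
read 'a': q4 → q2
read 'a': q2 → q3
read 'a': q3 → q0
read 'b': q0 → q2
read 'd': q2 → q3
read 'c': q3 → q1
End state q1 is not accepting.

No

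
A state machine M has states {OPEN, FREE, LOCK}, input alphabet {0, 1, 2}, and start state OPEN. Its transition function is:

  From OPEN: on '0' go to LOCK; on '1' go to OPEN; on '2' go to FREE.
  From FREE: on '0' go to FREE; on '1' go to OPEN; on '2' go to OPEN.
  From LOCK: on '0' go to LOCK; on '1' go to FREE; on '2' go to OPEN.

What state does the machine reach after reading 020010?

FREE

OPEN → LOCK → OPEN → LOCK → LOCK → FREE → FREE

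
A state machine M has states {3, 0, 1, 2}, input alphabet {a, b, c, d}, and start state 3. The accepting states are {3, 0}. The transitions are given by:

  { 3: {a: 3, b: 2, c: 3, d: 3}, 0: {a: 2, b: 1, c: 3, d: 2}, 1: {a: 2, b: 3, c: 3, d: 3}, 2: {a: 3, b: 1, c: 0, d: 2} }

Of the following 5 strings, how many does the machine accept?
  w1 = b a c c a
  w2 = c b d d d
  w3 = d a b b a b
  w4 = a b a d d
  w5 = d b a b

2

w1: Trace: 3 -b-> 2 -a-> 3 -c-> 3 -c-> 3 -a-> 3  → end 3, accepted
w2: Trace: 3 -c-> 3 -b-> 2 -d-> 2 -d-> 2 -d-> 2  → end 2, rejected
w3: Trace: 3 -d-> 3 -a-> 3 -b-> 2 -b-> 1 -a-> 2 -b-> 1  → end 1, rejected
w4: Trace: 3 -a-> 3 -b-> 2 -a-> 3 -d-> 3 -d-> 3  → end 3, accepted
w5: Trace: 3 -d-> 3 -b-> 2 -a-> 3 -b-> 2  → end 2, rejected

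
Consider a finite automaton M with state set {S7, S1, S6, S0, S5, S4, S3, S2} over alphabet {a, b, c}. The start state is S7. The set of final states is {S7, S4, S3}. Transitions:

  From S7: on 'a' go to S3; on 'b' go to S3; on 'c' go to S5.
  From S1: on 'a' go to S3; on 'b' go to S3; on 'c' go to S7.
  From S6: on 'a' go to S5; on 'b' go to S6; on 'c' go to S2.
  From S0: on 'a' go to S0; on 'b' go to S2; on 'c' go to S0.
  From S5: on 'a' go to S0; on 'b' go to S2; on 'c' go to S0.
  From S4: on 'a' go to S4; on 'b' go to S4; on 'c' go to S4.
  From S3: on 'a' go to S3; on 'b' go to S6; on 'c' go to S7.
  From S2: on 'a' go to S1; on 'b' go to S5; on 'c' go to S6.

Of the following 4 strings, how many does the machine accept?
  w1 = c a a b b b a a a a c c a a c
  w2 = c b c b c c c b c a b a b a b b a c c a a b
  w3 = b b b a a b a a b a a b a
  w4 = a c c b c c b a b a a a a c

w1: S7 → S5 → S0 → S0 → S2 → S5 → S2 → S1 → S3 → S3 → S3 → S7 → S5 → S0 → S0 → S0  → end S0, rejected
w2: S7 → S5 → S2 → S6 → S6 → S2 → S6 → S2 → S5 → S0 → S0 → S2 → S1 → S3 → S3 → S6 → S6 → S5 → S0 → S0 → S0 → S0 → S2  → end S2, rejected
w3: S7 → S3 → S6 → S6 → S5 → S0 → S2 → S1 → S3 → S6 → S5 → S0 → S2 → S1  → end S1, rejected
w4: S7 → S3 → S7 → S5 → S2 → S6 → S2 → S5 → S0 → S2 → S1 → S3 → S3 → S3 → S7  → end S7, accepted

1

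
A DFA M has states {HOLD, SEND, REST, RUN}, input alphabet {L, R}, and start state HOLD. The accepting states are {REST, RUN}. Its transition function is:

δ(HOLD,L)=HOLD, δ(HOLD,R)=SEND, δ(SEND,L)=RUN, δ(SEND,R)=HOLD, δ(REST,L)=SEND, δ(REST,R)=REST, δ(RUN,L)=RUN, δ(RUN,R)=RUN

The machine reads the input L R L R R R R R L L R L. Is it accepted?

start at HOLD
read 'L': HOLD → HOLD
read 'R': HOLD → SEND
read 'L': SEND → RUN
read 'R': RUN → RUN
read 'R': RUN → RUN
read 'R': RUN → RUN
read 'R': RUN → RUN
read 'R': RUN → RUN
read 'L': RUN → RUN
read 'L': RUN → RUN
read 'R': RUN → RUN
read 'L': RUN → RUN
End state RUN is accepting.

Yes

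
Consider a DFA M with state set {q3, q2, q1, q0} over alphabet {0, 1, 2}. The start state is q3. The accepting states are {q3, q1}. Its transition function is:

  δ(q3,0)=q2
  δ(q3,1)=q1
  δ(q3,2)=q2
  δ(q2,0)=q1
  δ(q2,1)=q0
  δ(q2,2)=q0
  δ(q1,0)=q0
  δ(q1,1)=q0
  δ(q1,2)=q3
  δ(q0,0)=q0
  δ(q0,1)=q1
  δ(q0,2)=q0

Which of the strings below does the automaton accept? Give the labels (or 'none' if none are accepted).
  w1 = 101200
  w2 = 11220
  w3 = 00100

w1

w1: q3 → q1 → q0 → q1 → q3 → q2 → q1  → end q1, accepted
w2: q3 → q1 → q0 → q0 → q0 → q0  → end q0, rejected
w3: q3 → q2 → q1 → q0 → q0 → q0  → end q0, rejected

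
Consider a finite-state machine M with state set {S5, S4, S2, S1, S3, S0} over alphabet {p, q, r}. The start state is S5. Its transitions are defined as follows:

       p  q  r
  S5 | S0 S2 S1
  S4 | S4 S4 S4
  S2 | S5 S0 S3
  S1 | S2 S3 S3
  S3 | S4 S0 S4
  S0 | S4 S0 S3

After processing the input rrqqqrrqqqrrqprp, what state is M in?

start at S5
read 'r': S5 → S1
read 'r': S1 → S3
read 'q': S3 → S0
read 'q': S0 → S0
read 'q': S0 → S0
read 'r': S0 → S3
read 'r': S3 → S4
read 'q': S4 → S4
read 'q': S4 → S4
read 'q': S4 → S4
read 'r': S4 → S4
read 'r': S4 → S4
read 'q': S4 → S4
read 'p': S4 → S4
read 'r': S4 → S4
read 'p': S4 → S4

S4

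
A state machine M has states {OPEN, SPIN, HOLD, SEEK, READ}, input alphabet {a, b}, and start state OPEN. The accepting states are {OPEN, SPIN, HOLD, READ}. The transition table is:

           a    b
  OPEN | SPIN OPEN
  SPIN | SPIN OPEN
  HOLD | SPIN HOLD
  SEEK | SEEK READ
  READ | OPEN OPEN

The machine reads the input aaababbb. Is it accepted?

OPEN → SPIN → SPIN → SPIN → OPEN → SPIN → OPEN → OPEN → OPEN
End state OPEN is accepting.

Yes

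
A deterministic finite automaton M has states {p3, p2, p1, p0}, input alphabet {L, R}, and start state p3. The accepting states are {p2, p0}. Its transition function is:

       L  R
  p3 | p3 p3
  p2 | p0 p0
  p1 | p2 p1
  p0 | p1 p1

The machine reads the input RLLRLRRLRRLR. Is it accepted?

No

Trace: p3 -R-> p3 -L-> p3 -L-> p3 -R-> p3 -L-> p3 -R-> p3 -R-> p3 -L-> p3 -R-> p3 -R-> p3 -L-> p3 -R-> p3
End state p3 is not accepting.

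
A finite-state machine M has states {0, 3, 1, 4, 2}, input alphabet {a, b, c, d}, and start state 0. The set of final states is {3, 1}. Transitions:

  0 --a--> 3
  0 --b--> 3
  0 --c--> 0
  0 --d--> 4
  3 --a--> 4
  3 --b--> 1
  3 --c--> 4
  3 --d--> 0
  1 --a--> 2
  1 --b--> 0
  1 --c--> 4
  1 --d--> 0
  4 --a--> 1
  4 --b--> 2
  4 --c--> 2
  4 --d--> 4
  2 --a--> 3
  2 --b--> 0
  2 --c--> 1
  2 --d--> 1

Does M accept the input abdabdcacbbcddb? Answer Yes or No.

start at 0
read 'a': 0 → 3
read 'b': 3 → 1
read 'd': 1 → 0
read 'a': 0 → 3
read 'b': 3 → 1
read 'd': 1 → 0
read 'c': 0 → 0
read 'a': 0 → 3
read 'c': 3 → 4
read 'b': 4 → 2
read 'b': 2 → 0
read 'c': 0 → 0
read 'd': 0 → 4
read 'd': 4 → 4
read 'b': 4 → 2
End state 2 is not accepting.

No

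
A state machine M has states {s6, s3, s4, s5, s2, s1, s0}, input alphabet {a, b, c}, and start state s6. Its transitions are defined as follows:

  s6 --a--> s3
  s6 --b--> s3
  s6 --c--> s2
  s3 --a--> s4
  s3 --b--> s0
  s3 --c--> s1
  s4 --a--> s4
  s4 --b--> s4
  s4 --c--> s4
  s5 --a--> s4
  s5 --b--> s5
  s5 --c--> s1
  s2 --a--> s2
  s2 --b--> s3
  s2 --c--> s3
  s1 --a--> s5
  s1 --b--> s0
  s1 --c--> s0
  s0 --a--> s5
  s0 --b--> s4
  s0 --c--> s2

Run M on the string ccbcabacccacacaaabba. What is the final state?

s4

s6 → s2 → s3 → s0 → s2 → s2 → s3 → s4 → s4 → s4 → s4 → s4 → s4 → s4 → s4 → s4 → s4 → s4 → s4 → s4 → s4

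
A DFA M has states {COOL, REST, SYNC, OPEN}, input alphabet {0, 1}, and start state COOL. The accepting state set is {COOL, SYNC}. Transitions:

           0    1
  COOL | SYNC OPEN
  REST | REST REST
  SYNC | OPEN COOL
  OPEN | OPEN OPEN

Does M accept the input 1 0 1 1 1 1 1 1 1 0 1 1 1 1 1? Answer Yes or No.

No

Trace: COOL -1-> OPEN -0-> OPEN -1-> OPEN -1-> OPEN -1-> OPEN -1-> OPEN -1-> OPEN -1-> OPEN -1-> OPEN -0-> OPEN -1-> OPEN -1-> OPEN -1-> OPEN -1-> OPEN -1-> OPEN
End state OPEN is not accepting.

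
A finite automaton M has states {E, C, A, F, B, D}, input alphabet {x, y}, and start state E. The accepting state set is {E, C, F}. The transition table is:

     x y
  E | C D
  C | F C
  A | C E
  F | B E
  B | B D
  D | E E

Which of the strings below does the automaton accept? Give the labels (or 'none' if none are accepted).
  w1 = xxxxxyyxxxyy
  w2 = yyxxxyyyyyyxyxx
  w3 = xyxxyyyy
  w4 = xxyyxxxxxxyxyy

w1: Trace: E -x-> C -x-> F -x-> B -x-> B -x-> B -y-> D -y-> E -x-> C -x-> F -x-> B -y-> D -y-> E  → end E, accepted
w2: Trace: E -y-> D -y-> E -x-> C -x-> F -x-> B -y-> D -y-> E -y-> D -y-> E -y-> D -y-> E -x-> C -y-> C -x-> F -x-> B  → end B, rejected
w3: Trace: E -x-> C -y-> C -x-> F -x-> B -y-> D -y-> E -y-> D -y-> E  → end E, accepted
w4: Trace: E -x-> C -x-> F -y-> E -y-> D -x-> E -x-> C -x-> F -x-> B -x-> B -x-> B -y-> D -x-> E -y-> D -y-> E  → end E, accepted

w1, w3, w4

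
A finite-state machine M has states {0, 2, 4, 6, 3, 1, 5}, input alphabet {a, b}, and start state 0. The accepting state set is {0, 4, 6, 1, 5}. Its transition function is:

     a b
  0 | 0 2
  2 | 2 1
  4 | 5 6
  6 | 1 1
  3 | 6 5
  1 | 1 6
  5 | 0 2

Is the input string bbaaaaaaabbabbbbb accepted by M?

start at 0
read 'b': 0 → 2
read 'b': 2 → 1
read 'a': 1 → 1
read 'a': 1 → 1
read 'a': 1 → 1
read 'a': 1 → 1
read 'a': 1 → 1
read 'a': 1 → 1
read 'a': 1 → 1
read 'b': 1 → 6
read 'b': 6 → 1
read 'a': 1 → 1
read 'b': 1 → 6
read 'b': 6 → 1
read 'b': 1 → 6
read 'b': 6 → 1
read 'b': 1 → 6
End state 6 is accepting.

Yes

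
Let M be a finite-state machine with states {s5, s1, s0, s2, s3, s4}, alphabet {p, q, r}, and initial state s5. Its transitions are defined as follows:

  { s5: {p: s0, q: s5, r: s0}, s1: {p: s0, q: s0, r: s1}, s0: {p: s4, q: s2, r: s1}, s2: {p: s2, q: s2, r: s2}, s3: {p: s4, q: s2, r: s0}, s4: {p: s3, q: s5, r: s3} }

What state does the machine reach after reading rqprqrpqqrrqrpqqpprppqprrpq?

s5 → s0 → s2 → s2 → s2 → s2 → s2 → s2 → s2 → s2 → s2 → s2 → s2 → s2 → s2 → s2 → s2 → s2 → s2 → s2 → s2 → s2 → s2 → s2 → s2 → s2 → s2 → s2

s2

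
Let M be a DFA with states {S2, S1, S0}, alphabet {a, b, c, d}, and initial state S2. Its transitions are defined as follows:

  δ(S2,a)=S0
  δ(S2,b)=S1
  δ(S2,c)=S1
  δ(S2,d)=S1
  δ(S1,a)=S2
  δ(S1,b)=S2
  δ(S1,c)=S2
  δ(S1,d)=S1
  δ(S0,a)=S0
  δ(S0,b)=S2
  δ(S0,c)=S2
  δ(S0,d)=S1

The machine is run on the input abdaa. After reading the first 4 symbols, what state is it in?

start at S2
read 'a': S2 → S0
read 'b': S0 → S2
read 'd': S2 → S1
read 'a': S1 → S2
After 4 symbols: S2.

S2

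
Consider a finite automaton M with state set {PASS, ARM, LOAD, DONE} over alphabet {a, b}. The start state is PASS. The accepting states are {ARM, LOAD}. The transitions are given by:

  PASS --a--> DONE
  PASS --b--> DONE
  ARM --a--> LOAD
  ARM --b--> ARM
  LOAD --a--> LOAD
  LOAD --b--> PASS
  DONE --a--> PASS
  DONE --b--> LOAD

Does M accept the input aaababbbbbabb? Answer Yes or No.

Yes

PASS → DONE → PASS → DONE → LOAD → LOAD → PASS → DONE → LOAD → PASS → DONE → PASS → DONE → LOAD
End state LOAD is accepting.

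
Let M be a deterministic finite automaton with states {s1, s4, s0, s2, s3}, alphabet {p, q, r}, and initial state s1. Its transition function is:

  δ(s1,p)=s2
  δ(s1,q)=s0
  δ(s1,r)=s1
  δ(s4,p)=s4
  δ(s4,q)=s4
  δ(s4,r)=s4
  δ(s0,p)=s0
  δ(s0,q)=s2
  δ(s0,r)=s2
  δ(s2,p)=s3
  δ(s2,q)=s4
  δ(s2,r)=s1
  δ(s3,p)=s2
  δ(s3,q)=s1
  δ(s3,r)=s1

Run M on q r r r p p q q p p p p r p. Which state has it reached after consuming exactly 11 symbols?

s0

start at s1
read 'q': s1 → s0
read 'r': s0 → s2
read 'r': s2 → s1
read 'r': s1 → s1
read 'p': s1 → s2
read 'p': s2 → s3
read 'q': s3 → s1
read 'q': s1 → s0
read 'p': s0 → s0
read 'p': s0 → s0
read 'p': s0 → s0
After 11 symbols: s0.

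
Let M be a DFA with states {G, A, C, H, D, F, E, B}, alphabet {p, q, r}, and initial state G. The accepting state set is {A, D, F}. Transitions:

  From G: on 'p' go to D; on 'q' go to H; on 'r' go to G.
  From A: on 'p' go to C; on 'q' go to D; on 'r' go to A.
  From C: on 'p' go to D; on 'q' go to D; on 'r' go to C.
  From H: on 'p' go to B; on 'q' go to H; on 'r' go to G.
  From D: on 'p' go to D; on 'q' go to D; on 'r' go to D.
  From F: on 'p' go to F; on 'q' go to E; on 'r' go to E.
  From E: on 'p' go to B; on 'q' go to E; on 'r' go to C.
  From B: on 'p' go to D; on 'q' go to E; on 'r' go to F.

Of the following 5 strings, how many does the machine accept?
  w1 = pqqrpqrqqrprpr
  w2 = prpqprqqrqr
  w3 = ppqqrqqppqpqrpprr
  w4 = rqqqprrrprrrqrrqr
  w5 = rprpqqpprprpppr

5

w1: G → D → D → D → D → D → D → D → D → D → D → D → D → D → D  → end D, accepted
w2: G → D → D → D → D → D → D → D → D → D → D → D  → end D, accepted
w3: G → D → D → D → D → D → D → D → D → D → D → D → D → D → D → D → D → D  → end D, accepted
w4: G → G → H → H → H → B → F → E → C → D → D → D → D → D → D → D → D → D  → end D, accepted
w5: G → G → D → D → D → D → D → D → D → D → D → D → D → D → D → D  → end D, accepted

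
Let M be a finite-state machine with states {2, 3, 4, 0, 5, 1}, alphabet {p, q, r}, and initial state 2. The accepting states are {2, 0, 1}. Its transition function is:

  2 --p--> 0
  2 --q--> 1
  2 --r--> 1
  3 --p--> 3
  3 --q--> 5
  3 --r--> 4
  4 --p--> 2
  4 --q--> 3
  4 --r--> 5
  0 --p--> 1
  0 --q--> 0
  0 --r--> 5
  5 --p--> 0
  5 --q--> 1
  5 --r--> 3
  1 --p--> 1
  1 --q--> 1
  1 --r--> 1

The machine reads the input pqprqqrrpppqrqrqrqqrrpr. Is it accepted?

2 → 0 → 0 → 1 → 1 → 1 → 1 → 1 → 1 → 1 → 1 → 1 → 1 → 1 → 1 → 1 → 1 → 1 → 1 → 1 → 1 → 1 → 1 → 1
End state 1 is accepting.

Yes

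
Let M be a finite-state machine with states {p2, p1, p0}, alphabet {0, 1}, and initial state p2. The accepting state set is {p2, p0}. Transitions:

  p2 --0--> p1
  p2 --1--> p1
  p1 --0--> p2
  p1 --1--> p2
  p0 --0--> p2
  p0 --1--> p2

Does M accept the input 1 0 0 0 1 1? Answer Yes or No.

Yes

start at p2
read '1': p2 → p1
read '0': p1 → p2
read '0': p2 → p1
read '0': p1 → p2
read '1': p2 → p1
read '1': p1 → p2
End state p2 is accepting.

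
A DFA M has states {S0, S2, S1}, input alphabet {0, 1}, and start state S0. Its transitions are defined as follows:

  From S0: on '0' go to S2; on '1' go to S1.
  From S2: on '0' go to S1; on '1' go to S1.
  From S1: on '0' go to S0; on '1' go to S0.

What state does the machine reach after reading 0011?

S1

start at S0
read '0': S0 → S2
read '0': S2 → S1
read '1': S1 → S0
read '1': S0 → S1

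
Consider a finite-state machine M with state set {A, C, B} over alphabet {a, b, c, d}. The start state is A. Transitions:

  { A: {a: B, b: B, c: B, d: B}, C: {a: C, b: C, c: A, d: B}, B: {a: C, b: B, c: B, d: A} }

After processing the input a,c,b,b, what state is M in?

B

start at A
read 'a': A → B
read 'c': B → B
read 'b': B → B
read 'b': B → B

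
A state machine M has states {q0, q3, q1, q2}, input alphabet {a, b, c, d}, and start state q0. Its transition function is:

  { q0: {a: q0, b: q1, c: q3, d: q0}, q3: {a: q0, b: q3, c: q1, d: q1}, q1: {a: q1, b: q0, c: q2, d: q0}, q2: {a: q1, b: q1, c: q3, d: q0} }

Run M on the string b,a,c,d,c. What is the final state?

q3

start at q0
read 'b': q0 → q1
read 'a': q1 → q1
read 'c': q1 → q2
read 'd': q2 → q0
read 'c': q0 → q3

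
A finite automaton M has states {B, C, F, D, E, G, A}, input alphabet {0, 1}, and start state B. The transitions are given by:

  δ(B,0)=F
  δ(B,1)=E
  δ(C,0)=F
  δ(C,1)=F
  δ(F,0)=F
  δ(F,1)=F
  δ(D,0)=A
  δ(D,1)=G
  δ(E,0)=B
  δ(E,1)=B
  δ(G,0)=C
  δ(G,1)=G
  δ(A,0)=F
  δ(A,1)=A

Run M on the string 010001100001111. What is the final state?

F

Trace: B -0-> F -1-> F -0-> F -0-> F -0-> F -1-> F -1-> F -0-> F -0-> F -0-> F -0-> F -1-> F -1-> F -1-> F -1-> F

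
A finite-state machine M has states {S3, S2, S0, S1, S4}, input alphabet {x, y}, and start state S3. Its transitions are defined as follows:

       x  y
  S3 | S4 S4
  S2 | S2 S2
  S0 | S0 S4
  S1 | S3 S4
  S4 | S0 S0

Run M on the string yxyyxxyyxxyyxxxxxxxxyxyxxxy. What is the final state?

Trace: S3 -y-> S4 -x-> S0 -y-> S4 -y-> S0 -x-> S0 -x-> S0 -y-> S4 -y-> S0 -x-> S0 -x-> S0 -y-> S4 -y-> S0 -x-> S0 -x-> S0 -x-> S0 -x-> S0 -x-> S0 -x-> S0 -x-> S0 -x-> S0 -y-> S4 -x-> S0 -y-> S4 -x-> S0 -x-> S0 -x-> S0 -y-> S4

S4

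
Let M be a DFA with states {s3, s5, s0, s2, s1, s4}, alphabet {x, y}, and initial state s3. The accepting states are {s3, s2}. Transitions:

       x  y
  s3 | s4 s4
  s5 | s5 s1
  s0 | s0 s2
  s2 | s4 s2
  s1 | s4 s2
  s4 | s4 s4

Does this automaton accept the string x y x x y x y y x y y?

start at s3
read 'x': s3 → s4
read 'y': s4 → s4
read 'x': s4 → s4
read 'x': s4 → s4
read 'y': s4 → s4
read 'x': s4 → s4
read 'y': s4 → s4
read 'y': s4 → s4
read 'x': s4 → s4
read 'y': s4 → s4
read 'y': s4 → s4
End state s4 is not accepting.

No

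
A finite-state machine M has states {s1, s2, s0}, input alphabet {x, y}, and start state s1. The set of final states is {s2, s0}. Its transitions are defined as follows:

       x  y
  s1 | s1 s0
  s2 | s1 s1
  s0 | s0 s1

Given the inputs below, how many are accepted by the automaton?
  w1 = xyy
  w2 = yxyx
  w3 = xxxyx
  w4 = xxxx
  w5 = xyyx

1

w1: Trace: s1 -x-> s1 -y-> s0 -y-> s1  → end s1, rejected
w2: Trace: s1 -y-> s0 -x-> s0 -y-> s1 -x-> s1  → end s1, rejected
w3: Trace: s1 -x-> s1 -x-> s1 -x-> s1 -y-> s0 -x-> s0  → end s0, accepted
w4: Trace: s1 -x-> s1 -x-> s1 -x-> s1 -x-> s1  → end s1, rejected
w5: Trace: s1 -x-> s1 -y-> s0 -y-> s1 -x-> s1  → end s1, rejected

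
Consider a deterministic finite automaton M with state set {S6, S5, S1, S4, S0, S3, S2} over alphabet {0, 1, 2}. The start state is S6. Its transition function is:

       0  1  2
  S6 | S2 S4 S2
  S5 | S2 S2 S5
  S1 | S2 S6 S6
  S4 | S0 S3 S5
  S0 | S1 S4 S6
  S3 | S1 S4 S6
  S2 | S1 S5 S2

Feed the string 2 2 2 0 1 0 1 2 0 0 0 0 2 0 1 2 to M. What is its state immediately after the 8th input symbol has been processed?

Trace: S6 -2-> S2 -2-> S2 -2-> S2 -0-> S1 -1-> S6 -0-> S2 -1-> S5 -2-> S5
After 8 symbols: S5.

S5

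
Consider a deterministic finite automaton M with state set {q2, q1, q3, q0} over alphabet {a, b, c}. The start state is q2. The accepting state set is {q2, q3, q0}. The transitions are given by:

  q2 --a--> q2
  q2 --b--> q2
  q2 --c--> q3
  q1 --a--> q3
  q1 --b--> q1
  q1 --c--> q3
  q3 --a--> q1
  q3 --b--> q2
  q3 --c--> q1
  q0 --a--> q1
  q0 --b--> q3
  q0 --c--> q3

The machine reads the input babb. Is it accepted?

q2 → q2 → q2 → q2 → q2
End state q2 is accepting.

Yes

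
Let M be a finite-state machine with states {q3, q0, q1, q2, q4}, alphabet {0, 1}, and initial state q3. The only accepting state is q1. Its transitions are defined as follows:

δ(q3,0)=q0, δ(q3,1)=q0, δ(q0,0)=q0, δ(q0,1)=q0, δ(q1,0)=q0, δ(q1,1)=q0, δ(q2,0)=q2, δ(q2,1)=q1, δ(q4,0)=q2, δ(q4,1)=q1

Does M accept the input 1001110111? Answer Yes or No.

q3 → q0 → q0 → q0 → q0 → q0 → q0 → q0 → q0 → q0 → q0
End state q0 is not accepting.

No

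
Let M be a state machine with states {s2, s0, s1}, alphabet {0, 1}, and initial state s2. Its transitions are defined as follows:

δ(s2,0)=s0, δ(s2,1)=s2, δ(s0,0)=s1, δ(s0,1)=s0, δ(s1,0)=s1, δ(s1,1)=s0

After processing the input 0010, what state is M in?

s1

s2 → s0 → s1 → s0 → s1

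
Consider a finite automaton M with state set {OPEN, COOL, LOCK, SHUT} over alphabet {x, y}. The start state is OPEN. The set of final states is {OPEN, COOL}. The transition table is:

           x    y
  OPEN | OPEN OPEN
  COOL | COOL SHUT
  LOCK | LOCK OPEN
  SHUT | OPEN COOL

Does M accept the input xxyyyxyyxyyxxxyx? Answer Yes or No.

Yes

start at OPEN
read 'x': OPEN → OPEN
read 'x': OPEN → OPEN
read 'y': OPEN → OPEN
read 'y': OPEN → OPEN
read 'y': OPEN → OPEN
read 'x': OPEN → OPEN
read 'y': OPEN → OPEN
read 'y': OPEN → OPEN
read 'x': OPEN → OPEN
read 'y': OPEN → OPEN
read 'y': OPEN → OPEN
read 'x': OPEN → OPEN
read 'x': OPEN → OPEN
read 'x': OPEN → OPEN
read 'y': OPEN → OPEN
read 'x': OPEN → OPEN
End state OPEN is accepting.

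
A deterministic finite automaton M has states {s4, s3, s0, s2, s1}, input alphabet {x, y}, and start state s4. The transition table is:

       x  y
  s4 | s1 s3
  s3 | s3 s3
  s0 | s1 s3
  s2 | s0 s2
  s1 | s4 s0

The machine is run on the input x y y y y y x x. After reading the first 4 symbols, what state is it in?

s3

Trace: s4 -x-> s1 -y-> s0 -y-> s3 -y-> s3
After 4 symbols: s3.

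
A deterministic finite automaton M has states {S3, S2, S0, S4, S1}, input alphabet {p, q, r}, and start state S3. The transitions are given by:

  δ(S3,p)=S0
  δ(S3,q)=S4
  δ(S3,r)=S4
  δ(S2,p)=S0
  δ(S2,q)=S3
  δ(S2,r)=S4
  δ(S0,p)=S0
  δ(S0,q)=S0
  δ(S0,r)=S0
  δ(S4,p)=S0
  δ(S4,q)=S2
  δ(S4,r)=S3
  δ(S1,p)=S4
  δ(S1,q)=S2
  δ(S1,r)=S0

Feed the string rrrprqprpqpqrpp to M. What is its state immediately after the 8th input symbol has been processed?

S0

S3 → S4 → S3 → S4 → S0 → S0 → S0 → S0 → S0
After 8 symbols: S0.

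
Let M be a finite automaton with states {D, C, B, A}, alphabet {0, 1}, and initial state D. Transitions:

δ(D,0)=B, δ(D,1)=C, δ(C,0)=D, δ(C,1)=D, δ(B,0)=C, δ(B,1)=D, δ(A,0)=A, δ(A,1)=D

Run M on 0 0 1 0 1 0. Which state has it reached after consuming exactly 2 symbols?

D → B → C
After 2 symbols: C.

C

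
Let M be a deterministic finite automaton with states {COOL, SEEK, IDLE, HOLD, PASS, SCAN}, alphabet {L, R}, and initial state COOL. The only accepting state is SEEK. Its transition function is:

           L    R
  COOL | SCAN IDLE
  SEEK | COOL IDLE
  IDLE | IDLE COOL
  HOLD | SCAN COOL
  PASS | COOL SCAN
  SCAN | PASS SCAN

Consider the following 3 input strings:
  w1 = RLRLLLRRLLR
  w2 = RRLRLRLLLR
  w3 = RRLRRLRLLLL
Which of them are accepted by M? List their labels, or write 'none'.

w1: Trace: COOL -R-> IDLE -L-> IDLE -R-> COOL -L-> SCAN -L-> PASS -L-> COOL -R-> IDLE -R-> COOL -L-> SCAN -L-> PASS -R-> SCAN  → end SCAN, rejected
w2: Trace: COOL -R-> IDLE -R-> COOL -L-> SCAN -R-> SCAN -L-> PASS -R-> SCAN -L-> PASS -L-> COOL -L-> SCAN -R-> SCAN  → end SCAN, rejected
w3: Trace: COOL -R-> IDLE -R-> COOL -L-> SCAN -R-> SCAN -R-> SCAN -L-> PASS -R-> SCAN -L-> PASS -L-> COOL -L-> SCAN -L-> PASS  → end PASS, rejected

none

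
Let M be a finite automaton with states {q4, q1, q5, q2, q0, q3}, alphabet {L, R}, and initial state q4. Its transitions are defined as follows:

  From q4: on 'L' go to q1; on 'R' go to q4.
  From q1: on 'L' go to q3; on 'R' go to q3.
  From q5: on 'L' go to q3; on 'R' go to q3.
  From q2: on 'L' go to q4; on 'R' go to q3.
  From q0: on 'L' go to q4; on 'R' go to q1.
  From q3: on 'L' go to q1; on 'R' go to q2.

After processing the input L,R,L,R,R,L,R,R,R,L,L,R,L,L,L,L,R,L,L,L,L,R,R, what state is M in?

q4 → q1 → q3 → q1 → q3 → q2 → q4 → q4 → q4 → q4 → q1 → q3 → q2 → q4 → q1 → q3 → q1 → q3 → q1 → q3 → q1 → q3 → q2 → q3

q3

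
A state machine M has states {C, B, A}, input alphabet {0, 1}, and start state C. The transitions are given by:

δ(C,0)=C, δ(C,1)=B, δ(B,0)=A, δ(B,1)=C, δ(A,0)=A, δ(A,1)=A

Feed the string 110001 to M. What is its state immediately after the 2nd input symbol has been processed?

C

start at C
read '1': C → B
read '1': B → C
After 2 symbols: C.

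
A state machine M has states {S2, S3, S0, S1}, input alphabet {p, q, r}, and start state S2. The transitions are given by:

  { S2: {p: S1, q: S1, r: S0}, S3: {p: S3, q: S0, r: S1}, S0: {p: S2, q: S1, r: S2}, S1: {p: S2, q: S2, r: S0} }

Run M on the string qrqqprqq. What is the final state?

start at S2
read 'q': S2 → S1
read 'r': S1 → S0
read 'q': S0 → S1
read 'q': S1 → S2
read 'p': S2 → S1
read 'r': S1 → S0
read 'q': S0 → S1
read 'q': S1 → S2

S2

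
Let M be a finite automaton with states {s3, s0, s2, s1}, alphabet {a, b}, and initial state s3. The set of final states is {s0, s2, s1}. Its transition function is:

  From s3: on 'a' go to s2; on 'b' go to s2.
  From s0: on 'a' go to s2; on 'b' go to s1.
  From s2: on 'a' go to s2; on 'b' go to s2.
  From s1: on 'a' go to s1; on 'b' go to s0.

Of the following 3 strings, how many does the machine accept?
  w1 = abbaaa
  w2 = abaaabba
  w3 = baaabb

w1: Trace: s3 -a-> s2 -b-> s2 -b-> s2 -a-> s2 -a-> s2 -a-> s2  → end s2, accepted
w2: Trace: s3 -a-> s2 -b-> s2 -a-> s2 -a-> s2 -a-> s2 -b-> s2 -b-> s2 -a-> s2  → end s2, accepted
w3: Trace: s3 -b-> s2 -a-> s2 -a-> s2 -a-> s2 -b-> s2 -b-> s2  → end s2, accepted

3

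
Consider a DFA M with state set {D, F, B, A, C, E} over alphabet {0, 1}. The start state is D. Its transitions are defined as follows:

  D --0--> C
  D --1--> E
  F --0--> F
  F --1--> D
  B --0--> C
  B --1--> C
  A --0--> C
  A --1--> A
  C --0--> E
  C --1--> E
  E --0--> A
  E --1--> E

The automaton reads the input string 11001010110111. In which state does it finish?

A

D → E → E → A → C → E → A → A → C → E → E → A → A → A → A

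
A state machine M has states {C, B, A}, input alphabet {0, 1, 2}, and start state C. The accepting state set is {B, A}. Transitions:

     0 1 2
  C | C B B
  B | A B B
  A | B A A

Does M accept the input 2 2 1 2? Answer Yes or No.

Yes

Trace: C -2-> B -2-> B -1-> B -2-> B
End state B is accepting.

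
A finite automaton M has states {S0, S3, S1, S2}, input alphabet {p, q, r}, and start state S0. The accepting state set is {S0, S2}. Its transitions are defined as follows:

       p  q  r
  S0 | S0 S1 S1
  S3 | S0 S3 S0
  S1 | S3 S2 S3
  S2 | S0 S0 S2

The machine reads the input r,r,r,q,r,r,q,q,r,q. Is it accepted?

S0 → S1 → S3 → S0 → S1 → S3 → S0 → S1 → S2 → S2 → S0
End state S0 is accepting.

Yes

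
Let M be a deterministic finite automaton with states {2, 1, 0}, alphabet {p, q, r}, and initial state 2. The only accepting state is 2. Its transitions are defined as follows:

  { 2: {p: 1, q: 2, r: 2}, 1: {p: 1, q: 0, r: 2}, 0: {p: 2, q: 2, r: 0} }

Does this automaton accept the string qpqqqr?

start at 2
read 'q': 2 → 2
read 'p': 2 → 1
read 'q': 1 → 0
read 'q': 0 → 2
read 'q': 2 → 2
read 'r': 2 → 2
End state 2 is accepting.

Yes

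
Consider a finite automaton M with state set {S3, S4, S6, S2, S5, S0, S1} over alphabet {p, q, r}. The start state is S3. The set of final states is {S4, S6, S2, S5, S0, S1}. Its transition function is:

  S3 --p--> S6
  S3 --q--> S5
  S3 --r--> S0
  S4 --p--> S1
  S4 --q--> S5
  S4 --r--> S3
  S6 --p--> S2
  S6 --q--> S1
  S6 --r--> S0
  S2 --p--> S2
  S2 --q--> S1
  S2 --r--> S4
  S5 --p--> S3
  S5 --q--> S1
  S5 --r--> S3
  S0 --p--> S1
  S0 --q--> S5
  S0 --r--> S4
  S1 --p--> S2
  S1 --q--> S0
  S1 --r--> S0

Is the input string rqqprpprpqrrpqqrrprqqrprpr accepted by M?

Yes

S3 → S0 → S5 → S1 → S2 → S4 → S1 → S2 → S4 → S1 → S0 → S4 → S3 → S6 → S1 → S0 → S4 → S3 → S6 → S0 → S5 → S1 → S0 → S1 → S0 → S1 → S0
End state S0 is accepting.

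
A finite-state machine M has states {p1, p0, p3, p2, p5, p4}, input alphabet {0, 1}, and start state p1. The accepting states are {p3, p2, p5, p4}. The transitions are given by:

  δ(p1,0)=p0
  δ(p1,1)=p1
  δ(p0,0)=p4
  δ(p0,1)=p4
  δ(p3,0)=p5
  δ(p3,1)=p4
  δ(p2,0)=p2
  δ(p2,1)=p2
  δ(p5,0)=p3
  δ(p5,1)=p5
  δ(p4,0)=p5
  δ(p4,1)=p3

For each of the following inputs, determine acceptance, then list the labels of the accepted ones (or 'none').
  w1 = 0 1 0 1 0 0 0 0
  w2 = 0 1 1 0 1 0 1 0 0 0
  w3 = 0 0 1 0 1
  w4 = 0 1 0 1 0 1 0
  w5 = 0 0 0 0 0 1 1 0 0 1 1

w1: p1 → p0 → p4 → p5 → p5 → p3 → p5 → p3 → p5  → end p5, accepted
w2: p1 → p0 → p4 → p3 → p5 → p5 → p3 → p4 → p5 → p3 → p5  → end p5, accepted
w3: p1 → p0 → p4 → p3 → p5 → p5  → end p5, accepted
w4: p1 → p0 → p4 → p5 → p5 → p3 → p4 → p5  → end p5, accepted
w5: p1 → p0 → p4 → p5 → p3 → p5 → p5 → p5 → p3 → p5 → p5 → p5  → end p5, accepted

w1, w2, w3, w4, w5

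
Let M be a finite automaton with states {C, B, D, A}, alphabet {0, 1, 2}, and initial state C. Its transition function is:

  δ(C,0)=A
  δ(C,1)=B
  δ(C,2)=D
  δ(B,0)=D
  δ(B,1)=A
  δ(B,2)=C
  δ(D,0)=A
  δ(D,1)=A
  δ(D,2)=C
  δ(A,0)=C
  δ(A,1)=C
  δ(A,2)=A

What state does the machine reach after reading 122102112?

D

start at C
read '1': C → B
read '2': B → C
read '2': C → D
read '1': D → A
read '0': A → C
read '2': C → D
read '1': D → A
read '1': A → C
read '2': C → D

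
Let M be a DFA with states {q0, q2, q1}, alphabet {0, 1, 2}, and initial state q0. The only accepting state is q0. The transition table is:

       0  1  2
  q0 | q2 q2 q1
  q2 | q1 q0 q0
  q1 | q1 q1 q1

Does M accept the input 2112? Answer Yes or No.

Trace: q0 -2-> q1 -1-> q1 -1-> q1 -2-> q1
End state q1 is not accepting.

No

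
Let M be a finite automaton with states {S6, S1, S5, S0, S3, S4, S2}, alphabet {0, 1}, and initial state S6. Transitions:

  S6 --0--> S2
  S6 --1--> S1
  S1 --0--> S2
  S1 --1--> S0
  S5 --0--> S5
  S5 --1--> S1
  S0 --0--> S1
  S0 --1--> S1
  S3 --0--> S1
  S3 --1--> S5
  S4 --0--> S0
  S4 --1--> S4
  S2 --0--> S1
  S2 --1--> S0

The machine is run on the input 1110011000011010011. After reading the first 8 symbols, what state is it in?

start at S6
read '1': S6 → S1
read '1': S1 → S0
read '1': S0 → S1
read '0': S1 → S2
read '0': S2 → S1
read '1': S1 → S0
read '1': S0 → S1
read '0': S1 → S2
After 8 symbols: S2.

S2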